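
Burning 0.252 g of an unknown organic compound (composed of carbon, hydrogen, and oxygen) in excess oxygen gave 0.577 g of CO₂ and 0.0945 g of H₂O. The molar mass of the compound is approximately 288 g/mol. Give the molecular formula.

mol C = 0.577 g CO₂ ÷ 44.009 g/mol = 0.01311 mol
mol H = 2 × 0.0945 g H₂O ÷ 18.015 g/mol = 0.01049 mol
mass O = 0.252 − (0.1575 + 0.01058) = 0.08395 g → mol O = 0.08395 ÷ 15.999 = 0.005247 mol
Divide by the smallest (0.005247 mol): C 2.499, H 1.999, O 1.000
Multiplying each by 2 gives whole numbers: C 5.00, H 4.00, O 2.00
Empirical formula: C5H4O2
Empirical-formula mass = 96.08 g/mol; 288 ÷ 96.08 ≈ 3, so the molecular formula is C15H12O6.

C15H12O6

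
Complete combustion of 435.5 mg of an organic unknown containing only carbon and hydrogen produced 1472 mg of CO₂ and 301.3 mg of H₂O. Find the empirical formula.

mol C = 1.472 g CO₂ ÷ 44.009 g/mol = 0.033448 mol
mol H = 2 × 0.3013 g H₂O ÷ 18.015 g/mol = 0.033450 mol
Divide by the smallest (0.033448 mol): C 1.000, H 1.000

CH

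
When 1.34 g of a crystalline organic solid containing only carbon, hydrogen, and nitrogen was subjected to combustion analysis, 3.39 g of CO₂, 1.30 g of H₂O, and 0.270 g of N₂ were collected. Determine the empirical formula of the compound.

mol C = 3.39 g CO₂ ÷ 44.009 g/mol = 0.07703 mol
mol H = 2 × 1.30 g H₂O ÷ 18.015 g/mol = 0.1443 mol
mol N = 2 × 0.270 g N₂ ÷ 28.014 g/mol = 0.01928 mol
Divide by the smallest (0.01928 mol): C 3.996, H 7.487, N 1.000
Multiplying each by 2 gives whole numbers: C 7.99, H 14.97, N 2.00

C8H15N2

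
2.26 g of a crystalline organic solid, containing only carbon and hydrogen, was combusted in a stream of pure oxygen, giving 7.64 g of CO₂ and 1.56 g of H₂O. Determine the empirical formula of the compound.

mol C = 7.64 g CO₂ ÷ 44.009 g/mol = 0.1736 mol
mol H = 2 × 1.56 g H₂O ÷ 18.015 g/mol = 0.1732 mol
Divide by the smallest (0.1732 mol): C 1.002, H 1.000

CH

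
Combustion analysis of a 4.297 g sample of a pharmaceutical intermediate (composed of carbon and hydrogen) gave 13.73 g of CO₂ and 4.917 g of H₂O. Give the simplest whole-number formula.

C4H7

mol C = 13.73 g CO₂ ÷ 44.009 g/mol = 0.31198 mol
mol H = 2 × 4.917 g H₂O ÷ 18.015 g/mol = 0.54588 mol
Divide by the smallest (0.31198 mol): C 1.000, H 1.750
Multiplying each by 4 gives whole numbers: C 4.00, H 7.00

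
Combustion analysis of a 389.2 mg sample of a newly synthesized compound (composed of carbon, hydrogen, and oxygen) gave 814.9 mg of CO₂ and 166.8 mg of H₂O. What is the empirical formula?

mol C = 0.8149 g CO₂ ÷ 44.009 g/mol = 0.018517 mol
mol H = 2 × 0.1668 g H₂O ÷ 18.015 g/mol = 0.018518 mol
mass O = 0.3892 − (0.22240 + 0.018666) = 0.14813 g → mol O = 0.14813 ÷ 15.999 = 0.0092587 mol
Divide by the smallest (0.0092587 mol): C 2.000, H 2.000, O 1.000

C2H2O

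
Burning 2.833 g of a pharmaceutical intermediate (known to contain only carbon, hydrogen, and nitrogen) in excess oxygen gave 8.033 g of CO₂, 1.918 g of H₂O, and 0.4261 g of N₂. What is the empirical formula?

C6H7N

mol C = 8.033 g CO₂ ÷ 44.009 g/mol = 0.18253 mol
mol H = 2 × 1.918 g H₂O ÷ 18.015 g/mol = 0.21293 mol
mol N = 2 × 0.4261 g N₂ ÷ 28.014 g/mol = 0.030421 mol
Divide by the smallest (0.030421 mol): C 6.000, H 7.000, N 1.000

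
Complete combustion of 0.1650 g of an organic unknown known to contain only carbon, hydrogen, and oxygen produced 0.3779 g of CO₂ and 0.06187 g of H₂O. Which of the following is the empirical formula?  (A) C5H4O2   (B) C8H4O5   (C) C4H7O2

mol C = 0.3779 g CO₂ ÷ 44.009 g/mol = 0.0085869 mol
mol H = 2 × 0.06187 g H₂O ÷ 18.015 g/mol = 0.0068687 mol
mass O = 0.1650 − (0.10314 + 0.0069237) = 0.054939 g → mol O = 0.054939 ÷ 15.999 = 0.0034339 mol
Divide by the smallest (0.0034339 mol): C 2.501, H 2.000, O 1.000
Multiplying each by 2 gives whole numbers: C 5.00, H 4.00, O 2.00

(A) C5H4O2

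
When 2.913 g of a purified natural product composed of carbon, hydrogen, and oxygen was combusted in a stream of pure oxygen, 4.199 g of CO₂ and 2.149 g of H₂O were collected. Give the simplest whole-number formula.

C2H5O2

mol C = 4.199 g CO₂ ÷ 44.009 g/mol = 0.095412 mol
mol H = 2 × 2.149 g H₂O ÷ 18.015 g/mol = 0.23858 mol
mass O = 2.913 − (1.1460 + 0.24049) = 1.5265 g → mol O = 1.5265 ÷ 15.999 = 0.095413 mol
Divide by the smallest (0.095412 mol): C 1.000, H 2.501, O 1.000
Multiplying each by 2 gives whole numbers: C 2.00, H 5.00, O 2.00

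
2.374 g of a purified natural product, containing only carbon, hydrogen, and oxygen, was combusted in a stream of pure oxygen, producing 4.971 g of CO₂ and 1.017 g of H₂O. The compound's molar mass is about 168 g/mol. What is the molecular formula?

mol C = 4.971 g CO₂ ÷ 44.009 g/mol = 0.11295 mol
mol H = 2 × 1.017 g H₂O ÷ 18.015 g/mol = 0.11291 mol
mass O = 2.374 − (1.3567 + 0.11381) = 0.90350 g → mol O = 0.90350 ÷ 15.999 = 0.056472 mol
Divide by the smallest (0.056472 mol): C 2.000, H 1.999, O 1.000
Empirical formula: C2H2O
Empirical-formula mass = 42.04 g/mol; 168 ÷ 42.04 ≈ 4, so the molecular formula is C8H8O4.

C8H8O4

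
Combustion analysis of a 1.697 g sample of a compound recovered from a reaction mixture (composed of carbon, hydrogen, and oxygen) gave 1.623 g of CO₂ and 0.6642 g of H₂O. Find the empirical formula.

CH2O2

mol C = 1.623 g CO₂ ÷ 44.009 g/mol = 0.036879 mol
mol H = 2 × 0.6642 g H₂O ÷ 18.015 g/mol = 0.073739 mol
mass O = 1.697 − (0.44295 + 0.074328) = 1.1797 g → mol O = 1.1797 ÷ 15.999 = 0.073737 mol
Divide by the smallest (0.036879 mol): C 1.000, H 1.999, O 1.999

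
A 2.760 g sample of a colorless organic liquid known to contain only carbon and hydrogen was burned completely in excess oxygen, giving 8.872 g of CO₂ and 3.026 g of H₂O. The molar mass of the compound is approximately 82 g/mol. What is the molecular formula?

C6H10

mol C = 8.872 g CO₂ ÷ 44.009 g/mol = 0.20160 mol
mol H = 2 × 3.026 g H₂O ÷ 18.015 g/mol = 0.33594 mol
Divide by the smallest (0.20160 mol): C 1.000, H 1.666
Multiplying each by 3 gives whole numbers: C 3.00, H 5.00
Empirical formula: C3H5
Empirical-formula mass = 41.07 g/mol; 82 ÷ 41.07 ≈ 2, so the molecular formula is C6H10.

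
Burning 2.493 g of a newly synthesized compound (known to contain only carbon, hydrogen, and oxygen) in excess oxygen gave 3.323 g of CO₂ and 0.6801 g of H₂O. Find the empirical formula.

mol C = 3.323 g CO₂ ÷ 44.009 g/mol = 0.075507 mol
mol H = 2 × 0.6801 g H₂O ÷ 18.015 g/mol = 0.075504 mol
mass O = 2.493 − (0.90692 + 0.076108) = 1.5100 g → mol O = 1.5100 ÷ 15.999 = 0.094379 mol
Divide by the smallest (0.075504 mol): C 1.000, H 1.000, O 1.250
Multiplying each by 4 gives whole numbers: C 4.00, H 4.00, O 5.00

C4H4O5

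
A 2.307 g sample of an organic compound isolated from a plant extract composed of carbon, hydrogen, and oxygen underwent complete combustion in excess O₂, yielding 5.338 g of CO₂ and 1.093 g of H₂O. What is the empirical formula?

mol C = 5.338 g CO₂ ÷ 44.009 g/mol = 0.12129 mol
mol H = 2 × 1.093 g H₂O ÷ 18.015 g/mol = 0.12134 mol
mass O = 2.307 − (1.4569 + 0.12231) = 0.72783 g → mol O = 0.72783 ÷ 15.999 = 0.045492 mol
Divide by the smallest (0.045492 mol): C 2.666, H 2.667, O 1.000
Multiplying each by 3 gives whole numbers: C 8.00, H 8.00, O 3.00

C8H8O3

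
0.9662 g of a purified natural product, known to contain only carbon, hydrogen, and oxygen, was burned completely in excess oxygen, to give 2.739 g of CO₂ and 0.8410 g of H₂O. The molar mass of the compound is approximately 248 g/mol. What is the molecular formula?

C16H24O2

mol C = 2.739 g CO₂ ÷ 44.009 g/mol = 0.062237 mol
mol H = 2 × 0.8410 g H₂O ÷ 18.015 g/mol = 0.093367 mol
mass O = 0.9662 − (0.74753 + 0.094114) = 0.12455 g → mol O = 0.12455 ÷ 15.999 = 0.0077851 mol
Divide by the smallest (0.0077851 mol): C 7.994, H 11.993, O 1.000
Empirical formula: C8H12O
Empirical-formula mass = 124.18 g/mol; 248 ÷ 124.18 ≈ 2, so the molecular formula is C16H24O2.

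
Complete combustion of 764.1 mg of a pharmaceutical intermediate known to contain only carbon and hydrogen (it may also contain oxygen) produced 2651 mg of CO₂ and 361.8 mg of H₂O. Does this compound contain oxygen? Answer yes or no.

no

mol C = 2.651 g CO₂ ÷ 44.009 g/mol = 0.060238 mol
mol H = 2 × 0.3618 g H₂O ÷ 18.015 g/mol = 0.040167 mol
C and H together account for 0.76400 g — essentially the entire 0.7641 g sample — so the compound contains no oxygen.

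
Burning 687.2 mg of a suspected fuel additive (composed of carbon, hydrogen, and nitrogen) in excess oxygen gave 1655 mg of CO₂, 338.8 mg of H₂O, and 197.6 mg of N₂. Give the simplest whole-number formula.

C8H8N3

mol C = 1.655 g CO₂ ÷ 44.009 g/mol = 0.037606 mol
mol H = 2 × 0.3388 g H₂O ÷ 18.015 g/mol = 0.037613 mol
mol N = 2 × 0.1976 g N₂ ÷ 28.014 g/mol = 0.014107 mol
Divide by the smallest (0.014107 mol): C 2.666, H 2.666, N 1.000
Multiplying each by 3 gives whole numbers: C 8.00, H 8.00, N 3.00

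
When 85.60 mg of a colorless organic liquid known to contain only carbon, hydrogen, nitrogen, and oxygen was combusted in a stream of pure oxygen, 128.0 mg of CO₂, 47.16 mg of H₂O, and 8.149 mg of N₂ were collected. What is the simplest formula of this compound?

C5H9NO4

mol C = 0.1280 g CO₂ ÷ 44.009 g/mol = 0.0029085 mol
mol H = 2 × 0.04716 g H₂O ÷ 18.015 g/mol = 0.0052356 mol
mol N = 2 × 0.008149 g N₂ ÷ 28.014 g/mol = 0.00058178 mol
mass O = 0.08560 − (0.034934 + 0.0052775 + 0.0081490) = 0.037240 g → mol O = 0.037240 ÷ 15.999 = 0.0023276 mol
Divide by the smallest (0.00058178 mol): C 4.999, H 8.999, N 1.000, O 4.001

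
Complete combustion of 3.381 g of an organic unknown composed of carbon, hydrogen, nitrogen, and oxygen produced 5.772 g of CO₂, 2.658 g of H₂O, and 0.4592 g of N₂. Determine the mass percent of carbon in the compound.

46.59%

mol C = 5.772 g CO₂ ÷ 44.009 g/mol = 0.13115 mol
mol H = 2 × 2.658 g H₂O ÷ 18.015 g/mol = 0.29509 mol
mol N = 2 × 0.4592 g N₂ ÷ 28.014 g/mol = 0.032784 mol
mass O = 3.381 − (1.5753 + 0.29745 + 0.45920) = 1.0490 g → mol O = 1.0490 ÷ 15.999 = 0.065570 mol
mass % C = 1.5753 g ÷ 3.381 g × 100%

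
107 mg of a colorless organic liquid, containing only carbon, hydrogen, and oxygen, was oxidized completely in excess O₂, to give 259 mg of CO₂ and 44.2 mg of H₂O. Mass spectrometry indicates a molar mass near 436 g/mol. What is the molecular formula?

C24H20O8

mol C = 0.259 g CO₂ ÷ 44.009 g/mol = 0.005885 mol
mol H = 2 × 0.0442 g H₂O ÷ 18.015 g/mol = 0.004907 mol
mass O = 0.107 − (0.07069 + 0.004946) = 0.03137 g → mol O = 0.03137 ÷ 15.999 = 0.001961 mol
Divide by the smallest (0.001961 mol): C 3.002, H 2.503, O 1.000
Multiplying each by 2 gives whole numbers: C 6.00, H 5.01, O 2.00
Empirical formula: C6H5O2
Empirical-formula mass = 109.10 g/mol; 436 ÷ 109.10 ≈ 4, so the molecular formula is C24H20O8.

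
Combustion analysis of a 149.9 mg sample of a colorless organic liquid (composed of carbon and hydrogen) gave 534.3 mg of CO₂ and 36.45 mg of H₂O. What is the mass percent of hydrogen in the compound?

mol C = 0.5343 g CO₂ ÷ 44.009 g/mol = 0.012141 mol
mol H = 2 × 0.03645 g H₂O ÷ 18.015 g/mol = 0.0040466 mol
mass % H = 0.0040790 g ÷ 0.1499 g × 100%

2.72%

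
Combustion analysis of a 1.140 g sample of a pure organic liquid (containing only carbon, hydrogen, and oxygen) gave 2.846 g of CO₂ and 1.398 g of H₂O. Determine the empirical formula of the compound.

mol C = 2.846 g CO₂ ÷ 44.009 g/mol = 0.064669 mol
mol H = 2 × 1.398 g H₂O ÷ 18.015 g/mol = 0.15520 mol
mass O = 1.140 − (0.77673 + 0.15645) = 0.20682 g → mol O = 0.20682 ÷ 15.999 = 0.012927 mol
Divide by the smallest (0.012927 mol): C 5.003, H 12.006, O 1.000

C5H12O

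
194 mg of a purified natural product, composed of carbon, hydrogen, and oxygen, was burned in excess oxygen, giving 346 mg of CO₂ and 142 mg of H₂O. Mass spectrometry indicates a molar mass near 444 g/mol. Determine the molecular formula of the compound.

C18H36O12

mol C = 0.346 g CO₂ ÷ 44.009 g/mol = 0.007862 mol
mol H = 2 × 0.142 g H₂O ÷ 18.015 g/mol = 0.01576 mol
mass O = 0.194 − (0.09443 + 0.01589) = 0.08368 g → mol O = 0.08368 ÷ 15.999 = 0.005230 mol
Divide by the smallest (0.005230 mol): C 1.503, H 3.014, O 1.000
Multiplying each by 2 gives whole numbers: C 3.01, H 6.03, O 2.00
Empirical formula: C3H6O2
Empirical-formula mass = 74.08 g/mol; 444 ÷ 74.08 ≈ 6, so the molecular formula is C18H36O12.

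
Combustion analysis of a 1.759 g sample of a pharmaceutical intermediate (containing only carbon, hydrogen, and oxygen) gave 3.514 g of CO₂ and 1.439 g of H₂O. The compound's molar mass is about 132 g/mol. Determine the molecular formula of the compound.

C6H12O3

mol C = 3.514 g CO₂ ÷ 44.009 g/mol = 0.079847 mol
mol H = 2 × 1.439 g H₂O ÷ 18.015 g/mol = 0.15976 mol
mass O = 1.759 − (0.95905 + 0.16103) = 0.63892 g → mol O = 0.63892 ÷ 15.999 = 0.039935 mol
Divide by the smallest (0.039935 mol): C 1.999, H 4.000, O 1.000
Empirical formula: C2H4O
Empirical-formula mass = 44.05 g/mol; 132 ÷ 44.05 ≈ 3, so the molecular formula is C6H12O3.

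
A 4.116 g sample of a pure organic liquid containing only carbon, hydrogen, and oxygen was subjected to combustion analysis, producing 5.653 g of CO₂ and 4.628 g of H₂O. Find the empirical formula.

mol C = 5.653 g CO₂ ÷ 44.009 g/mol = 0.12845 mol
mol H = 2 × 4.628 g H₂O ÷ 18.015 g/mol = 0.51379 mol
mass O = 4.116 − (1.5428 + 0.51790) = 2.0553 g → mol O = 2.0553 ÷ 15.999 = 0.12846 mol
Divide by the smallest (0.12845 mol): C 1.000, H 4.000, O 1.000

CH4O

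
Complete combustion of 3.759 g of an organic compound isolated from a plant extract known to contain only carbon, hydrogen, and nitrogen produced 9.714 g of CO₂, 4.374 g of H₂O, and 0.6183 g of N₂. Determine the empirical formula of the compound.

C5H11N

mol C = 9.714 g CO₂ ÷ 44.009 g/mol = 0.22073 mol
mol H = 2 × 4.374 g H₂O ÷ 18.015 g/mol = 0.48560 mol
mol N = 2 × 0.6183 g N₂ ÷ 28.014 g/mol = 0.044142 mol
Divide by the smallest (0.044142 mol): C 5.000, H 11.001, N 1.000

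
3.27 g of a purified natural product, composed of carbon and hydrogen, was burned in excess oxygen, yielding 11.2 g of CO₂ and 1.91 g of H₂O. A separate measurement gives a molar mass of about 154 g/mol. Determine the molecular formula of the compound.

C12H10

mol C = 11.2 g CO₂ ÷ 44.009 g/mol = 0.2545 mol
mol H = 2 × 1.91 g H₂O ÷ 18.015 g/mol = 0.2120 mol
Divide by the smallest (0.2120 mol): C 1.200, H 1.000
Multiplying each by 5 gives whole numbers: C 6.00, H 5.00
Empirical formula: C6H5
Empirical-formula mass = 77.11 g/mol; 154 ÷ 77.11 ≈ 2, so the molecular formula is C12H10.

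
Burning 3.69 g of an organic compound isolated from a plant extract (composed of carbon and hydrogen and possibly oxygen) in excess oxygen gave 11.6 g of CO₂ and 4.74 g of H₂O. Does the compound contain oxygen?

no

mol C = 11.6 g CO₂ ÷ 44.009 g/mol = 0.2636 mol
mol H = 2 × 4.74 g H₂O ÷ 18.015 g/mol = 0.5262 mol
C and H together account for 3.696 g — essentially the entire 3.69 g sample — so the compound contains no oxygen.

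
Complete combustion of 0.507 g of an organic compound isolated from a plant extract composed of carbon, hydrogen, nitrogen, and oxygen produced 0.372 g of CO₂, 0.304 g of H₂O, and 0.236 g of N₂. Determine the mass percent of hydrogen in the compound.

6.7%

mol C = 0.372 g CO₂ ÷ 44.009 g/mol = 0.008453 mol
mol H = 2 × 0.304 g H₂O ÷ 18.015 g/mol = 0.03375 mol
mol N = 2 × 0.236 g N₂ ÷ 28.014 g/mol = 0.01685 mol
mass O = 0.507 − (0.1015 + 0.03402 + 0.2360) = 0.1355 g → mol O = 0.1355 ÷ 15.999 = 0.008466 mol
mass % H = 0.03402 g ÷ 0.507 g × 100%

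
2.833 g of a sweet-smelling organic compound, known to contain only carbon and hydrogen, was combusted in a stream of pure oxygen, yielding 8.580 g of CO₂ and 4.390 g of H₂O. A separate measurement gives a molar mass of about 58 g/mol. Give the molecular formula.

C4H10

mol C = 8.580 g CO₂ ÷ 44.009 g/mol = 0.19496 mol
mol H = 2 × 4.390 g H₂O ÷ 18.015 g/mol = 0.48737 mol
Divide by the smallest (0.19496 mol): C 1.000, H 2.500
Multiplying each by 2 gives whole numbers: C 2.00, H 5.00
Empirical formula: C2H5
Empirical-formula mass = 29.06 g/mol; 58 ÷ 29.06 ≈ 2, so the molecular formula is C4H10.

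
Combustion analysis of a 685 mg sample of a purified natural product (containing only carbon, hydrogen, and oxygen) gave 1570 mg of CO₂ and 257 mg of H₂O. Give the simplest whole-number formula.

C5H4O2

mol C = 1.57 g CO₂ ÷ 44.009 g/mol = 0.03567 mol
mol H = 2 × 0.257 g H₂O ÷ 18.015 g/mol = 0.02853 mol
mass O = 0.685 − (0.4285 + 0.02876) = 0.2278 g → mol O = 0.2278 ÷ 15.999 = 0.01424 mol
Divide by the smallest (0.01424 mol): C 2.506, H 2.004, O 1.000
Multiplying each by 2 gives whole numbers: C 5.01, H 4.01, O 2.00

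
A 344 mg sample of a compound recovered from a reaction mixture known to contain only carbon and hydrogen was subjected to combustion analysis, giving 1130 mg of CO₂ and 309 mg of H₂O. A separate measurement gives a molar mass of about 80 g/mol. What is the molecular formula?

mol C = 1.13 g CO₂ ÷ 44.009 g/mol = 0.02568 mol
mol H = 2 × 0.309 g H₂O ÷ 18.015 g/mol = 0.03430 mol
Divide by the smallest (0.02568 mol): C 1.000, H 1.336
Multiplying each by 3 gives whole numbers: C 3.00, H 4.01
Empirical formula: C3H4
Empirical-formula mass = 40.06 g/mol; 80 ÷ 40.06 ≈ 2, so the molecular formula is C6H8.

C6H8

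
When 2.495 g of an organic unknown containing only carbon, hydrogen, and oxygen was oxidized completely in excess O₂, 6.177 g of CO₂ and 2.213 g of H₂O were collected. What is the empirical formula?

mol C = 6.177 g CO₂ ÷ 44.009 g/mol = 0.14036 mol
mol H = 2 × 2.213 g H₂O ÷ 18.015 g/mol = 0.24568 mol
mass O = 2.495 − (1.6858 + 0.24765) = 0.56151 g → mol O = 0.56151 ÷ 15.999 = 0.035097 mol
Divide by the smallest (0.035097 mol): C 3.999, H 7.000, O 1.000

C4H7O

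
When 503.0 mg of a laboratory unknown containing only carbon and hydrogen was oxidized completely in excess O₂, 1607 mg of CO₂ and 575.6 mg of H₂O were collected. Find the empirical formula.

mol C = 1.607 g CO₂ ÷ 44.009 g/mol = 0.036515 mol
mol H = 2 × 0.5756 g H₂O ÷ 18.015 g/mol = 0.063902 mol
Divide by the smallest (0.036515 mol): C 1.000, H 1.750
Multiplying each by 4 gives whole numbers: C 4.00, H 7.00

C4H7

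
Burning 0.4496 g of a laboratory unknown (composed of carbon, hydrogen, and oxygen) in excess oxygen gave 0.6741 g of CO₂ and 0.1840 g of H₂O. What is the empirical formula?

mol C = 0.6741 g CO₂ ÷ 44.009 g/mol = 0.015317 mol
mol H = 2 × 0.1840 g H₂O ÷ 18.015 g/mol = 0.020427 mol
mass O = 0.4496 − (0.18398 + 0.020591) = 0.24503 g → mol O = 0.24503 ÷ 15.999 = 0.015316 mol
Divide by the smallest (0.015316 mol): C 1.000, H 1.334, O 1.000
Multiplying each by 3 gives whole numbers: C 3.00, H 4.00, O 3.00

C3H4O3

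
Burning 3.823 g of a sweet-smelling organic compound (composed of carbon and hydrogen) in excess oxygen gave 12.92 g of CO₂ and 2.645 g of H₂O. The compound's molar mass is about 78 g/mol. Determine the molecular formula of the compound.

C6H6

mol C = 12.92 g CO₂ ÷ 44.009 g/mol = 0.29358 mol
mol H = 2 × 2.645 g H₂O ÷ 18.015 g/mol = 0.29364 mol
Divide by the smallest (0.29358 mol): C 1.000, H 1.000
Empirical formula: CH
Empirical-formula mass = 13.02 g/mol; 78 ÷ 13.02 ≈ 6, so the molecular formula is C6H6.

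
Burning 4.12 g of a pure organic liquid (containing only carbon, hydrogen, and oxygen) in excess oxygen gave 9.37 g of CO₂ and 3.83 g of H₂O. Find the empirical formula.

mol C = 9.37 g CO₂ ÷ 44.009 g/mol = 0.2129 mol
mol H = 2 × 3.83 g H₂O ÷ 18.015 g/mol = 0.4252 mol
mass O = 4.12 − (2.557 + 0.4286) = 1.134 g → mol O = 1.134 ÷ 15.999 = 0.07089 mol
Divide by the smallest (0.07089 mol): C 3.004, H 5.998, O 1.000

C3H6O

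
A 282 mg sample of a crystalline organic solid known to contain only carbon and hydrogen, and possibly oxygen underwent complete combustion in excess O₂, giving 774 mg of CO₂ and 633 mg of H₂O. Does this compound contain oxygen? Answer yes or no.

no

mol C = 0.774 g CO₂ ÷ 44.009 g/mol = 0.01759 mol
mol H = 2 × 0.633 g H₂O ÷ 18.015 g/mol = 0.07027 mol
C and H together account for 0.2821 g — essentially the entire 0.282 g sample — so the compound contains no oxygen.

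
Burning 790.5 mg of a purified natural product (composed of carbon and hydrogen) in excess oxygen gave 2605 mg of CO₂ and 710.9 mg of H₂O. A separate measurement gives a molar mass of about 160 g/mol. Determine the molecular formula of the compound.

mol C = 2.605 g CO₂ ÷ 44.009 g/mol = 0.059192 mol
mol H = 2 × 0.7109 g H₂O ÷ 18.015 g/mol = 0.078923 mol
Divide by the smallest (0.059192 mol): C 1.000, H 1.333
Multiplying each by 3 gives whole numbers: C 3.00, H 4.00
Empirical formula: C3H4
Empirical-formula mass = 40.06 g/mol; 160 ÷ 40.06 ≈ 4, so the molecular formula is C12H16.

C12H16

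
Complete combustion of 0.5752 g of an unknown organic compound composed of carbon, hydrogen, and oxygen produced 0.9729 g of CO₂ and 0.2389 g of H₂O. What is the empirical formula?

mol C = 0.9729 g CO₂ ÷ 44.009 g/mol = 0.022107 mol
mol H = 2 × 0.2389 g H₂O ÷ 18.015 g/mol = 0.026522 mol
mass O = 0.5752 − (0.26553 + 0.026735) = 0.28294 g → mol O = 0.28294 ÷ 15.999 = 0.017685 mol
Divide by the smallest (0.017685 mol): C 1.250, H 1.500, O 1.000
Multiplying each by 4 gives whole numbers: C 5.00, H 6.00, O 4.00

C5H6O4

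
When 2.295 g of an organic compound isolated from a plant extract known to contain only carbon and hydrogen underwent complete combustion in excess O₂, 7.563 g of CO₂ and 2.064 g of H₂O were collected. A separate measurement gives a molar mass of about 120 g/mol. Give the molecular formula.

mol C = 7.563 g CO₂ ÷ 44.009 g/mol = 0.17185 mol
mol H = 2 × 2.064 g H₂O ÷ 18.015 g/mol = 0.22914 mol
Divide by the smallest (0.17185 mol): C 1.000, H 1.333
Multiplying each by 3 gives whole numbers: C 3.00, H 4.00
Empirical formula: C3H4
Empirical-formula mass = 40.06 g/mol; 120 ÷ 40.06 ≈ 3, so the molecular formula is C9H12.

C9H12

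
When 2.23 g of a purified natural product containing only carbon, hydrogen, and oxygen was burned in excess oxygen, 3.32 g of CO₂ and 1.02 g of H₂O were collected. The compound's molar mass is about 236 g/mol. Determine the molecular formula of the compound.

C8H12O8

mol C = 3.32 g CO₂ ÷ 44.009 g/mol = 0.07544 mol
mol H = 2 × 1.02 g H₂O ÷ 18.015 g/mol = 0.1132 mol
mass O = 2.23 − (0.9061 + 0.1141) = 1.210 g → mol O = 1.210 ÷ 15.999 = 0.07561 mol
Divide by the smallest (0.07544 mol): C 1.000, H 1.501, O 1.002
Multiplying each by 2 gives whole numbers: C 2.00, H 3.00, O 2.00
Empirical formula: C2H3O2
Empirical-formula mass = 59.04 g/mol; 236 ÷ 59.04 ≈ 4, so the molecular formula is C8H12O8.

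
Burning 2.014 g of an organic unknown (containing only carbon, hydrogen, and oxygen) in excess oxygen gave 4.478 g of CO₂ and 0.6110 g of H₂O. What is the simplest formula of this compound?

C9H6O4

mol C = 4.478 g CO₂ ÷ 44.009 g/mol = 0.10175 mol
mol H = 2 × 0.6110 g H₂O ÷ 18.015 g/mol = 0.067832 mol
mass O = 2.014 − (1.2221 + 0.068375) = 0.72348 g → mol O = 0.72348 ÷ 15.999 = 0.045220 mol
Divide by the smallest (0.045220 mol): C 2.250, H 1.500, O 1.000
Multiplying each by 4 gives whole numbers: C 9.00, H 6.00, O 4.00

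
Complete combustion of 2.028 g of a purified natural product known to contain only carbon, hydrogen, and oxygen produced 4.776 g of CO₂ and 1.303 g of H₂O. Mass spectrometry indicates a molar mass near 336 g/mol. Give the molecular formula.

C18H24O6

mol C = 4.776 g CO₂ ÷ 44.009 g/mol = 0.10852 mol
mol H = 2 × 1.303 g H₂O ÷ 18.015 g/mol = 0.14466 mol
mass O = 2.028 − (1.3035 + 0.14581) = 0.57871 g → mol O = 0.57871 ÷ 15.999 = 0.036172 mol
Divide by the smallest (0.036172 mol): C 3.000, H 3.999, O 1.000
Empirical formula: C3H4O
Empirical-formula mass = 56.06 g/mol; 336 ÷ 56.06 ≈ 6, so the molecular formula is C18H24O6.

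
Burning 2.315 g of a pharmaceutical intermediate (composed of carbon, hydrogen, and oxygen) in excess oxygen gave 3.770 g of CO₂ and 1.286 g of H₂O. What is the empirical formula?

C6H10O5

mol C = 3.770 g CO₂ ÷ 44.009 g/mol = 0.085664 mol
mol H = 2 × 1.286 g H₂O ÷ 18.015 g/mol = 0.14277 mol
mass O = 2.315 − (1.0289 + 0.14391) = 1.1422 g → mol O = 1.1422 ÷ 15.999 = 0.071390 mol
Divide by the smallest (0.071390 mol): C 1.200, H 2.000, O 1.000
Multiplying each by 5 gives whole numbers: C 6.00, H 10.00, O 5.00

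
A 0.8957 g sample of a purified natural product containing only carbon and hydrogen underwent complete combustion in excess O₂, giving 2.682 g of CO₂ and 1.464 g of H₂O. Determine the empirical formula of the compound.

C3H8

mol C = 2.682 g CO₂ ÷ 44.009 g/mol = 0.060942 mol
mol H = 2 × 1.464 g H₂O ÷ 18.015 g/mol = 0.16253 mol
Divide by the smallest (0.060942 mol): C 1.000, H 2.667
Multiplying each by 3 gives whole numbers: C 3.00, H 8.00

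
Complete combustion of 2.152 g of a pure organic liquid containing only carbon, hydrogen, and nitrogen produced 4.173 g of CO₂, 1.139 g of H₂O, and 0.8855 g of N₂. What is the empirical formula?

mol C = 4.173 g CO₂ ÷ 44.009 g/mol = 0.094822 mol
mol H = 2 × 1.139 g H₂O ÷ 18.015 g/mol = 0.12645 mol
mol N = 2 × 0.8855 g N₂ ÷ 28.014 g/mol = 0.063218 mol
Divide by the smallest (0.063218 mol): C 1.500, H 2.000, N 1.000
Multiplying each by 2 gives whole numbers: C 3.00, H 4.00, N 2.00

C3H4N2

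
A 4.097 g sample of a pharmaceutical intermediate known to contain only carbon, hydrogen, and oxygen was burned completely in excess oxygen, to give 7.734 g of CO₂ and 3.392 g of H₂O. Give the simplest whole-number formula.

mol C = 7.734 g CO₂ ÷ 44.009 g/mol = 0.17574 mol
mol H = 2 × 3.392 g H₂O ÷ 18.015 g/mol = 0.37658 mol
mass O = 4.097 − (2.1108 + 0.37959) = 1.6066 g → mol O = 1.6066 ÷ 15.999 = 0.10042 mol
Divide by the smallest (0.10042 mol): C 1.750, H 3.750, O 1.000
Multiplying each by 4 gives whole numbers: C 7.00, H 15.00, O 4.00

C7H15O4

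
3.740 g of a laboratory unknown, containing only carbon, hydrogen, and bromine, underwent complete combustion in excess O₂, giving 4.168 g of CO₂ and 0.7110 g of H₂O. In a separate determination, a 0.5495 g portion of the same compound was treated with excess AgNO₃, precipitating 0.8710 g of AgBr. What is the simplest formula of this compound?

C6H5Br2

mol C = 4.168 g CO₂ ÷ 44.009 g/mol = 0.094708 mol
mol H = 2 × 0.7110 g H₂O ÷ 18.015 g/mol = 0.078934 mol
From the AgBr data: mol Br per gram of compound = (0.8710 ÷ 187.772) ÷ 0.5495 = 0.0084415 mol/g, so in the 3.740 g combustion sample mol Br = 0.031571 mol
Divide by the smallest (0.031571 mol): C 3.000, H 2.500, Br 1.000
Multiplying each by 2 gives whole numbers: C 6.00, H 5.00, Br 2.00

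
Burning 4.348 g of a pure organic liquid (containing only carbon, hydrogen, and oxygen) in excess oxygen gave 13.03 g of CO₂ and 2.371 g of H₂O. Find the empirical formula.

mol C = 13.03 g CO₂ ÷ 44.009 g/mol = 0.29608 mol
mol H = 2 × 2.371 g H₂O ÷ 18.015 g/mol = 0.26323 mol
mass O = 4.348 − (3.5562 + 0.26533) = 0.52650 g → mol O = 0.52650 ÷ 15.999 = 0.032908 mol
Divide by the smallest (0.032908 mol): C 8.997, H 7.999, O 1.000

C9H8O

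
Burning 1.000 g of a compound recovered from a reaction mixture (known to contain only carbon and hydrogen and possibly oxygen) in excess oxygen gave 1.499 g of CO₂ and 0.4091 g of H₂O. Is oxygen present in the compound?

mol C = 1.499 g CO₂ ÷ 44.009 g/mol = 0.034061 mol
mol H = 2 × 0.4091 g H₂O ÷ 18.015 g/mol = 0.045418 mol
C and H account for only 0.45489 g of the 1.000 g sample; the remaining 0.54511 g must be oxygen.

yes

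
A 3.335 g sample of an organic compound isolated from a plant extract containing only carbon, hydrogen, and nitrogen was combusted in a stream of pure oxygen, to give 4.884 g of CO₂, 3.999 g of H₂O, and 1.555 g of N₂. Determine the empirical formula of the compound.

CH4N

mol C = 4.884 g CO₂ ÷ 44.009 g/mol = 0.11098 mol
mol H = 2 × 3.999 g H₂O ÷ 18.015 g/mol = 0.44396 mol
mol N = 2 × 1.555 g N₂ ÷ 28.014 g/mol = 0.11102 mol
Divide by the smallest (0.11098 mol): C 1.000, H 4.000, N 1.000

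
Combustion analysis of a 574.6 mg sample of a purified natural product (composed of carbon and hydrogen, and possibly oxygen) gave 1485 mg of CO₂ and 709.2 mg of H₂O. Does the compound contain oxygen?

yes

mol C = 1.485 g CO₂ ÷ 44.009 g/mol = 0.033743 mol
mol H = 2 × 0.7092 g H₂O ÷ 18.015 g/mol = 0.078734 mol
C and H account for only 0.48465 g of the 0.5746 g sample; the remaining 0.089947 g must be oxygen.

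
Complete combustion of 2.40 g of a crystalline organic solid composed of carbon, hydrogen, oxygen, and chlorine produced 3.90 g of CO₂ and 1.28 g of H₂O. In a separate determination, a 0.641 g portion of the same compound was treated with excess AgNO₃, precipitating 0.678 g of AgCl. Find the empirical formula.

mol C = 3.90 g CO₂ ÷ 44.009 g/mol = 0.08862 mol
mol H = 2 × 1.28 g H₂O ÷ 18.015 g/mol = 0.1421 mol
From the AgCl data: mol Cl per gram of compound = (0.678 ÷ 143.318) ÷ 0.641 = 0.007380 mol/g, so in the 2.40 g combustion sample mol Cl = 0.01771 mol
mass O = 2.40 − (1.064 + 0.1432 + 0.6279) = 0.5645 g → mol O = 0.5645 ÷ 15.999 = 0.03528 mol
Divide by the smallest (0.01771 mol): C 5.003, H 8.023, Cl 1.000, O 1.992

C5H8ClO2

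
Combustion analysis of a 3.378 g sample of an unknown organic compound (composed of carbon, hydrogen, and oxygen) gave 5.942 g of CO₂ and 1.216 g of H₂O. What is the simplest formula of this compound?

mol C = 5.942 g CO₂ ÷ 44.009 g/mol = 0.13502 mol
mol H = 2 × 1.216 g H₂O ÷ 18.015 g/mol = 0.13500 mol
mass O = 3.378 − (1.6217 + 0.13608) = 1.6202 g → mol O = 1.6202 ÷ 15.999 = 0.10127 mol
Divide by the smallest (0.10127 mol): C 1.333, H 1.333, O 1.000
Multiplying each by 3 gives whole numbers: C 4.00, H 4.00, O 3.00

C4H4O3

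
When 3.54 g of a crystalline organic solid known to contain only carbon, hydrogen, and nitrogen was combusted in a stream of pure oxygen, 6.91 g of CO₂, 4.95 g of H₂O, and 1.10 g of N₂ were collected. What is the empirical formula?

mol C = 6.91 g CO₂ ÷ 44.009 g/mol = 0.1570 mol
mol H = 2 × 4.95 g H₂O ÷ 18.015 g/mol = 0.5495 mol
mol N = 2 × 1.10 g N₂ ÷ 28.014 g/mol = 0.07853 mol
Divide by the smallest (0.07853 mol): C 1.999, H 6.998, N 1.000

C2H7N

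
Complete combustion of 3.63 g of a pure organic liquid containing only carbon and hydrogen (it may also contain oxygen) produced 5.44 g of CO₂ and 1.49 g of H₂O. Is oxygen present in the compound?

yes

mol C = 5.44 g CO₂ ÷ 44.009 g/mol = 0.1236 mol
mol H = 2 × 1.49 g H₂O ÷ 18.015 g/mol = 0.1654 mol
C and H account for only 1.651 g of the 3.63 g sample; the remaining 1.979 g must be oxygen.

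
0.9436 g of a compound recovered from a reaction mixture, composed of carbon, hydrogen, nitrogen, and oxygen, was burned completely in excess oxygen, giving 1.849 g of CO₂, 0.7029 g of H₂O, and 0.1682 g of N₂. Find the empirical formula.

mol C = 1.849 g CO₂ ÷ 44.009 g/mol = 0.042014 mol
mol H = 2 × 0.7029 g H₂O ÷ 18.015 g/mol = 0.078035 mol
mol N = 2 × 0.1682 g N₂ ÷ 28.014 g/mol = 0.012008 mol
mass O = 0.9436 − (0.50463 + 0.078659 + 0.16820) = 0.19211 g → mol O = 0.19211 ÷ 15.999 = 0.012008 mol
Divide by the smallest (0.012008 mol): C 3.499, H 6.499, N 1.000, O 1.000
Multiplying each by 2 gives whole numbers: C 7.00, H 13.00, N 2.00, O 2.00

C7H13N2O2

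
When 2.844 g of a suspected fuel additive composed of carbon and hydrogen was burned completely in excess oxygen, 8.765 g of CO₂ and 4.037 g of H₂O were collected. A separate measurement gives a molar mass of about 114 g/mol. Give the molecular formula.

mol C = 8.765 g CO₂ ÷ 44.009 g/mol = 0.19916 mol
mol H = 2 × 4.037 g H₂O ÷ 18.015 g/mol = 0.44818 mol
Divide by the smallest (0.19916 mol): C 1.000, H 2.250
Multiplying each by 4 gives whole numbers: C 4.00, H 9.00
Empirical formula: C4H9
Empirical-formula mass = 57.12 g/mol; 114 ÷ 57.12 ≈ 2, so the molecular formula is C8H18.

C8H18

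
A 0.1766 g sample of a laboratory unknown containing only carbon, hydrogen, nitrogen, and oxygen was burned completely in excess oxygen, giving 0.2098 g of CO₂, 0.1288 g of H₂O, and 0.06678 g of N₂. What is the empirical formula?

mol C = 0.2098 g CO₂ ÷ 44.009 g/mol = 0.0047672 mol
mol H = 2 × 0.1288 g H₂O ÷ 18.015 g/mol = 0.014299 mol
mol N = 2 × 0.06678 g N₂ ÷ 28.014 g/mol = 0.0047676 mol
mass O = 0.1766 − (0.057259 + 0.014414 + 0.066780) = 0.038147 g → mol O = 0.038147 ÷ 15.999 = 0.0023844 mol
Divide by the smallest (0.0023844 mol): C 1.999, H 5.997, N 2.000, O 1.000

C2H6N2O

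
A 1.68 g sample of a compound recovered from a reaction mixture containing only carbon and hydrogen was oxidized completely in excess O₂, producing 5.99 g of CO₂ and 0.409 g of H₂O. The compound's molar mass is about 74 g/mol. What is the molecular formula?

mol C = 5.99 g CO₂ ÷ 44.009 g/mol = 0.1361 mol
mol H = 2 × 0.409 g H₂O ÷ 18.015 g/mol = 0.04541 mol
Divide by the smallest (0.04541 mol): C 2.998, H 1.000
Empirical formula: C3H
Empirical-formula mass = 37.04 g/mol; 74 ÷ 37.04 ≈ 2, so the molecular formula is C6H2.

C6H2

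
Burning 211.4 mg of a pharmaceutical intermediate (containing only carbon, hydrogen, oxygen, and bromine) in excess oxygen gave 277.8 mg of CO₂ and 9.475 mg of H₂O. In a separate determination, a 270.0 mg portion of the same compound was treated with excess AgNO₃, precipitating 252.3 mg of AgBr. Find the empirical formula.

mol C = 0.2778 g CO₂ ÷ 44.009 g/mol = 0.0063123 mol
mol H = 2 × 0.009475 g H₂O ÷ 18.015 g/mol = 0.0010519 mol
From the AgBr data: mol Br per gram of compound = (0.2523 ÷ 187.772) ÷ 0.2700 = 0.0049765 mol/g, so in the 0.2114 g combustion sample mol Br = 0.0010520 mol
mass O = 0.2114 − (0.075818 + 0.0010603 + 0.084061) = 0.050461 g → mol O = 0.050461 ÷ 15.999 = 0.0031540 mol
Divide by the smallest (0.0010519 mol): C 6.001, H 1.000, Br 1.000, O 2.998

C6HBrO3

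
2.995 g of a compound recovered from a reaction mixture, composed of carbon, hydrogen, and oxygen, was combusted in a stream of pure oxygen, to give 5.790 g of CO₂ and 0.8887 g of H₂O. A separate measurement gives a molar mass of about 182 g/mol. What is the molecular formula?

C8H6O5

mol C = 5.790 g CO₂ ÷ 44.009 g/mol = 0.13156 mol
mol H = 2 × 0.8887 g H₂O ÷ 18.015 g/mol = 0.098662 mol
mass O = 2.995 − (1.5802 + 0.099452) = 1.3153 g → mol O = 1.3153 ÷ 15.999 = 0.082213 mol
Divide by the smallest (0.082213 mol): C 1.600, H 1.200, O 1.000
Multiplying each by 5 gives whole numbers: C 8.00, H 6.00, O 5.00
Empirical formula: C8H6O5
Empirical-formula mass = 182.13 g/mol; 182 ÷ 182.13 ≈ 1, so the molecular formula is C8H6O5.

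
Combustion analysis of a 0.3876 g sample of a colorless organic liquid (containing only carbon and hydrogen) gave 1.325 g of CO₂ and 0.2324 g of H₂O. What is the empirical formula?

mol C = 1.325 g CO₂ ÷ 44.009 g/mol = 0.030107 mol
mol H = 2 × 0.2324 g H₂O ÷ 18.015 g/mol = 0.025801 mol
Divide by the smallest (0.025801 mol): C 1.167, H 1.000
Multiplying each by 6 gives whole numbers: C 7.00, H 6.00

C7H6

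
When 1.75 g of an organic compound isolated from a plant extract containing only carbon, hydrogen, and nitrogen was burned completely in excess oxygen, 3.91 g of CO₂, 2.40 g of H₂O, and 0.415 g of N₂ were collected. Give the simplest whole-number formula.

mol C = 3.91 g CO₂ ÷ 44.009 g/mol = 0.08885 mol
mol H = 2 × 2.40 g H₂O ÷ 18.015 g/mol = 0.2664 mol
mol N = 2 × 0.415 g N₂ ÷ 28.014 g/mol = 0.02963 mol
Divide by the smallest (0.02963 mol): C 2.999, H 8.993, N 1.000

C3H9N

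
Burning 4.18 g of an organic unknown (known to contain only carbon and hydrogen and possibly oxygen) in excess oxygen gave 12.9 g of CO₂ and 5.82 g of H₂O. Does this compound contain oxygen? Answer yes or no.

mol C = 12.9 g CO₂ ÷ 44.009 g/mol = 0.2931 mol
mol H = 2 × 5.82 g H₂O ÷ 18.015 g/mol = 0.6461 mol
C and H together account for 4.172 g — essentially the entire 4.18 g sample — so the compound contains no oxygen.

no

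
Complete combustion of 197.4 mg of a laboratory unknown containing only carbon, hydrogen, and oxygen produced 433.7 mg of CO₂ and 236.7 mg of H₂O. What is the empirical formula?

mol C = 0.4337 g CO₂ ÷ 44.009 g/mol = 0.0098548 mol
mol H = 2 × 0.2367 g H₂O ÷ 18.015 g/mol = 0.026278 mol
mass O = 0.1974 − (0.11837 + 0.026488) = 0.052546 g → mol O = 0.052546 ÷ 15.999 = 0.0032843 mol
Divide by the smallest (0.0032843 mol): C 3.001, H 8.001, O 1.000

C3H8O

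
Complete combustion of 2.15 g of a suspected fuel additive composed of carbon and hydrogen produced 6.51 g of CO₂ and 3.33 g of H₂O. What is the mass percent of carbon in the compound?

mol C = 6.51 g CO₂ ÷ 44.009 g/mol = 0.1479 mol
mol H = 2 × 3.33 g H₂O ÷ 18.015 g/mol = 0.3697 mol
mass % C = 1.777 g ÷ 2.15 g × 100%

82.6%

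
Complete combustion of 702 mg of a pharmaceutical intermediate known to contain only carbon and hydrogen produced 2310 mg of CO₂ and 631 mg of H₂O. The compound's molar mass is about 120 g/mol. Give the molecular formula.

mol C = 2.31 g CO₂ ÷ 44.009 g/mol = 0.05249 mol
mol H = 2 × 0.631 g H₂O ÷ 18.015 g/mol = 0.07005 mol
Divide by the smallest (0.05249 mol): C 1.000, H 1.335
Multiplying each by 3 gives whole numbers: C 3.00, H 4.00
Empirical formula: C3H4
Empirical-formula mass = 40.06 g/mol; 120 ÷ 40.06 ≈ 3, so the molecular formula is C9H12.

C9H12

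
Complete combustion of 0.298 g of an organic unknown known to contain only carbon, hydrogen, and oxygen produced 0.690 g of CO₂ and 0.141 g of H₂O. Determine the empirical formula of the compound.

mol C = 0.690 g CO₂ ÷ 44.009 g/mol = 0.01568 mol
mol H = 2 × 0.141 g H₂O ÷ 18.015 g/mol = 0.01565 mol
mass O = 0.298 − (0.1883 + 0.01578) = 0.09391 g → mol O = 0.09391 ÷ 15.999 = 0.005869 mol
Divide by the smallest (0.005869 mol): C 2.671, H 2.667, O 1.000
Multiplying each by 3 gives whole numbers: C 8.01, H 8.00, O 3.00

C8H8O3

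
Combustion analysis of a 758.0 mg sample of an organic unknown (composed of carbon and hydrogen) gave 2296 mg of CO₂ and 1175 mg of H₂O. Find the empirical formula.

C2H5

mol C = 2.296 g CO₂ ÷ 44.009 g/mol = 0.052171 mol
mol H = 2 × 1.175 g H₂O ÷ 18.015 g/mol = 0.13045 mol
Divide by the smallest (0.052171 mol): C 1.000, H 2.500
Multiplying each by 2 gives whole numbers: C 2.00, H 5.00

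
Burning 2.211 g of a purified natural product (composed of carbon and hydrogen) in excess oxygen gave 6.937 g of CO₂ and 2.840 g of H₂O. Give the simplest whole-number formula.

CH2

mol C = 6.937 g CO₂ ÷ 44.009 g/mol = 0.15763 mol
mol H = 2 × 2.840 g H₂O ÷ 18.015 g/mol = 0.31529 mol
Divide by the smallest (0.15763 mol): C 1.000, H 2.000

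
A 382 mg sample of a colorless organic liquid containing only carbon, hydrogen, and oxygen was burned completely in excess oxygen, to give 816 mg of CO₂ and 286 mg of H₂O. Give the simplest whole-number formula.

C7H12O3

mol C = 0.816 g CO₂ ÷ 44.009 g/mol = 0.01854 mol
mol H = 2 × 0.286 g H₂O ÷ 18.015 g/mol = 0.03175 mol
mass O = 0.382 − (0.2227 + 0.03201) = 0.1273 g → mol O = 0.1273 ÷ 15.999 = 0.007956 mol
Divide by the smallest (0.007956 mol): C 2.330, H 3.991, O 1.000
Multiplying each by 3 gives whole numbers: C 6.99, H 11.97, O 3.00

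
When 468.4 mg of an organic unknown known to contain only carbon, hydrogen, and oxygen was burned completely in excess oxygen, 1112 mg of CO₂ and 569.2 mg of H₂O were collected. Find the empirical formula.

C4H10O

mol C = 1.112 g CO₂ ÷ 44.009 g/mol = 0.025268 mol
mol H = 2 × 0.5692 g H₂O ÷ 18.015 g/mol = 0.063192 mol
mass O = 0.4684 − (0.30349 + 0.063697) = 0.10121 g → mol O = 0.10121 ÷ 15.999 = 0.0063263 mol
Divide by the smallest (0.0063263 mol): C 3.994, H 9.989, O 1.000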